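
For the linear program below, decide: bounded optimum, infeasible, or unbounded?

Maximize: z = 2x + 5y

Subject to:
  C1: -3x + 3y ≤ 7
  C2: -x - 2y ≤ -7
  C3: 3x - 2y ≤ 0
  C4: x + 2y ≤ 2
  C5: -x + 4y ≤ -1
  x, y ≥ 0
C4 requires x + 2y ≤ 2, while C2 (-x - 2y ≤ -7) is equivalent to x + 2y ≥ 7. Together they would need 7 ≤ x + 2y ≤ 2, which is impossible since 7 > 2. No point satisfies all constraints.

The feasible region is empty; the LP is infeasible.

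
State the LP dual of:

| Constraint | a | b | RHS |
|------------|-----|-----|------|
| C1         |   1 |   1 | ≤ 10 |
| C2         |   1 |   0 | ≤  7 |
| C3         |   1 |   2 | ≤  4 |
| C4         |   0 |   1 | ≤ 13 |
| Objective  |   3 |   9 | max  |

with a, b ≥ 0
Minimize: z = 10y1 + 7y2 + 4y3 + 13y4

Subject to:
  C1: -y1 - y2 - y3 ≤ -3
  C2: -y1 - 2y3 - y4 ≤ -9
  y1, y2, y3, y4 ≥ 0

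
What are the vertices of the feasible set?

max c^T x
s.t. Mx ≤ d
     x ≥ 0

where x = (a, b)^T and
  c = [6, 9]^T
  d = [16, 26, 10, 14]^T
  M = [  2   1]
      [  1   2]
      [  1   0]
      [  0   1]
Each vertex is the intersection of two constraint boundaries that also satisfies all remaining constraints:
  a = 0 and b = 0 → (0, 0)
  2a + b = 16 and b = 0 → (8, 0)
  2a + b = 16 and a + 2b = 26 → (2, 12)
  a + 2b = 26 and a = 0 → (0, 13)

Vertices: (0, 0), (8, 0), (2, 12), (0, 13)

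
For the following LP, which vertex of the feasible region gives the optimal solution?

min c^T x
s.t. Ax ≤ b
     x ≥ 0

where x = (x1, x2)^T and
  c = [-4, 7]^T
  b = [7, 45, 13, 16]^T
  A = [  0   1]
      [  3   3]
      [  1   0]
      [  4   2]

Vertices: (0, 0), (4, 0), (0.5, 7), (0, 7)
Evaluating z = -4x1 + 7x2 at each vertex:
  (0, 0): z = 0
  (4, 0): z = -16
  (0.5, 7): z = 47
  (0, 7): z = 49

The smallest value is z = -16, attained at (4, 0).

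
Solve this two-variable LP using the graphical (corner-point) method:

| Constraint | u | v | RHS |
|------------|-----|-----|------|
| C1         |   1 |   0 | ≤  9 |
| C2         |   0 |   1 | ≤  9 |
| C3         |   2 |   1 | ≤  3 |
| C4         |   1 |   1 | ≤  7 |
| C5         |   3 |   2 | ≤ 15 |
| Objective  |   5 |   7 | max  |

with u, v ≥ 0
u = 0, v = 3, z = 21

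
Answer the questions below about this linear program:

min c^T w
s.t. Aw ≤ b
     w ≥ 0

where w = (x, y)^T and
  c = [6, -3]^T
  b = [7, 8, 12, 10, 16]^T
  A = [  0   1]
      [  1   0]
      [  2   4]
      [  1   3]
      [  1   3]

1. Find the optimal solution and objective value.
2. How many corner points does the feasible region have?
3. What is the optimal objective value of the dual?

1. x = 0, y = 3, z = -9
2. 3
3. -9 (by strong duality, equal to the primal optimum)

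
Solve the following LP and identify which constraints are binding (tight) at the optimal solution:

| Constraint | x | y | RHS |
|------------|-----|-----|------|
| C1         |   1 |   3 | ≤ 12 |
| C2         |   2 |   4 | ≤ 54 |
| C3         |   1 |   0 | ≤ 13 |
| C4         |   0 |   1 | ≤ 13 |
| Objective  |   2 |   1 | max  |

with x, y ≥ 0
Optimal: x = 12, y = 0
Slack at optimum:
  C1: slack = 0 (binding)
  C2: slack = 30
  C3: slack = 1
  C4: slack = 13
  x ≥ 0: x = 12
  y ≥ 0: y = 0 (binding)
Binding constraints: C1, y ≥ 0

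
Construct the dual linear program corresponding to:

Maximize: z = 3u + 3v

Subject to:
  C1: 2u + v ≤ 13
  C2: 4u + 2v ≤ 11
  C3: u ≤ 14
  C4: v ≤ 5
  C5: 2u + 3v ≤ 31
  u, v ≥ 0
Minimize: z = 13y1 + 11y2 + 14y3 + 5y4 + 31y5

Subject to:
  C1: -2y1 - 4y2 - y3 - 2y5 ≤ -3
  C2: -y1 - 2y2 - y4 - 3y5 ≤ -3
  y1, y2, y3, y4, y5 ≥ 0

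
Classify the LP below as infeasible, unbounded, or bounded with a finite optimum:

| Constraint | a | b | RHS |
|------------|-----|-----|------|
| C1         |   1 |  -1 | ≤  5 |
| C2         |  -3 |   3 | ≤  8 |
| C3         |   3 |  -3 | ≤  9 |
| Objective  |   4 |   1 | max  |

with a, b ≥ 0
Feasible point: (0, 0) satisfies every constraint, so the LP is feasible.
Direction d = (1, 1): for each constraint row a, a·d ≤ 0 —
  (1)(1) + (-1)(1) = 0 ≤ 0
  (-3)(1) + (3)(1) = 0 ≤ 0
  (3)(1) + (-3)(1) = 0 ≤ 0
and d ≥ 0, so (0, 0) + t·d stays feasible for every t ≥ 0. Along this ray z = 4a + b changes by 5 per unit t, so z → +∞.

Unbounded — the objective can increase without bound over the feasible region.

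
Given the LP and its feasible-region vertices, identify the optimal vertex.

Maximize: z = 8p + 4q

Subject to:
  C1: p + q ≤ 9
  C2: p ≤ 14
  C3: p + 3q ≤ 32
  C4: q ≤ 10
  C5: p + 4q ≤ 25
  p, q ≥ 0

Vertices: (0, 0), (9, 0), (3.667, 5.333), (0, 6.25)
Evaluating z = 8p + 4q at each vertex:
  (0, 0): z = 0
  (9, 0): z = 72
  (3.667, 5.333): z = 50.67
  (0, 6.25): z = 25

The largest value is z = 72, attained at (9, 0).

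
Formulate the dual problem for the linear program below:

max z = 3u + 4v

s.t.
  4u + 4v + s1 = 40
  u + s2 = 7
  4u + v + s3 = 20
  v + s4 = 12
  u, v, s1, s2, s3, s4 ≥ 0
Minimize: z = 40y1 + 7y2 + 20y3 + 12y4

Subject to:
  C1: -4y1 - y2 - 4y3 ≤ -3
  C2: -4y1 - y3 - y4 ≤ -4
  y1, y2, y3, y4 ≥ 0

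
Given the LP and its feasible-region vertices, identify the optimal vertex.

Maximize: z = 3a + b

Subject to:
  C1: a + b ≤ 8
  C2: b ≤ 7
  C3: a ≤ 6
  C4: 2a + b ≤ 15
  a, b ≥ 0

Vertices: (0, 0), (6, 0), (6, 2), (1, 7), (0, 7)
(6, 2) with z = 20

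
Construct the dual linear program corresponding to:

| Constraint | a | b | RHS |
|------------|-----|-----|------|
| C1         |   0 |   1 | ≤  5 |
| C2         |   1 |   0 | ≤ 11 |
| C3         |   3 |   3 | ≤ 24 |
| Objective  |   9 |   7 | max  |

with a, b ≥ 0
Minimize: z = 5y1 + 11y2 + 24y3

Subject to:
  C1: -y2 - 3y3 ≤ -9
  C2: -y1 - 3y3 ≤ -7
  y1, y2, y3 ≥ 0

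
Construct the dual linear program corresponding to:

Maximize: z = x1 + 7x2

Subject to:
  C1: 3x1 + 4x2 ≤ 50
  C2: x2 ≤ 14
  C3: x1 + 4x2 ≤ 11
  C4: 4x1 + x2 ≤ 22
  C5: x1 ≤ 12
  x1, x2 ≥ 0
Minimize: z = 50y1 + 14y2 + 11y3 + 22y4 + 12y5

Subject to:
  C1: -3y1 - y3 - 4y4 - y5 ≤ -1
  C2: -4y1 - y2 - 4y3 - y4 ≤ -7
  y1, y2, y3, y4, y5 ≥ 0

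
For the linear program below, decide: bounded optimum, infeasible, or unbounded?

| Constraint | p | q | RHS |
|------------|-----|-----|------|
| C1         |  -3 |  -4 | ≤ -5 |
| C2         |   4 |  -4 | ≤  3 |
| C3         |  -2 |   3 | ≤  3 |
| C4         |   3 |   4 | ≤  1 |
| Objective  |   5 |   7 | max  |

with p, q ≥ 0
C4 requires 3p + 4q ≤ 1, while C1 (-3p - 4q ≤ -5) is equivalent to 3p + 4q ≥ 5. Together they would need 5 ≤ 3p + 4q ≤ 1, which is impossible since 5 > 1. No point satisfies all constraints.

The feasible region is empty; the LP is infeasible.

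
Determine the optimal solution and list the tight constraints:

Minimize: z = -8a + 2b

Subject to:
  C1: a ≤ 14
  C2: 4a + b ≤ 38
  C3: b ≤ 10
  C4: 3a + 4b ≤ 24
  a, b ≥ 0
Optimal: a = 8, b = 0
Slack at optimum:
  C1: slack = 6
  C2: slack = 6
  C3: slack = 10
  C4: slack = 0 (binding)
  a ≥ 0: a = 8
  b ≥ 0: b = 0 (binding)
Binding constraints: C4, b ≥ 0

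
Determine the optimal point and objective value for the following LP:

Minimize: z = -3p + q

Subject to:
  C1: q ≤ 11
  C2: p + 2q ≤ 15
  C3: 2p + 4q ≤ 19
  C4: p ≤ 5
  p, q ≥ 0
p = 5, q = 0, z = -15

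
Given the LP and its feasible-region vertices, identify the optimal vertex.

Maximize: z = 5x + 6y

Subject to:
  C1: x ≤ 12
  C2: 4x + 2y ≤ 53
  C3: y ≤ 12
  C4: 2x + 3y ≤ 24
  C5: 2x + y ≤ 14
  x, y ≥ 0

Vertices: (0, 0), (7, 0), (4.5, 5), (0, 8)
Evaluating z = 5x + 6y at each vertex:
  (0, 0): z = 0
  (7, 0): z = 35
  (4.5, 5): z = 52.5
  (0, 8): z = 48

The largest value is z = 52.5, attained at (4.5, 5).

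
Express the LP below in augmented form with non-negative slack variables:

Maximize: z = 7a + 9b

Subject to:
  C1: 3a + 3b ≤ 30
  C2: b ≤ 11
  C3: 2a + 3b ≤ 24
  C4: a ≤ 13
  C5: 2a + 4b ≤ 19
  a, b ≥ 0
max z = 7a + 9b

s.t.
  3a + 3b + s1 = 30
  b + s2 = 11
  2a + 3b + s3 = 24
  a + s4 = 13
  2a + 4b + s5 = 19
  a, b, s1, s2, s3, s4, s5 ≥ 0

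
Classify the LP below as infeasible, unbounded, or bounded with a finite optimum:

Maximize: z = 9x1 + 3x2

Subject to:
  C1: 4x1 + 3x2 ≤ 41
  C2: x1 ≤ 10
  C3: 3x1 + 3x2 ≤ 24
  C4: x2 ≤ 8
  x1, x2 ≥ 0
The point (8, 0) satisfies every constraint, so the LP is feasible; the constraints give x1 ≤ 10 and x2 ≤ 8, which with x1, x2 ≥ 0 keep the feasible region inside a bounded box. A feasible, bounded LP attains a finite optimum at a vertex.

Bounded optimum: z* = 72 at (8, 0).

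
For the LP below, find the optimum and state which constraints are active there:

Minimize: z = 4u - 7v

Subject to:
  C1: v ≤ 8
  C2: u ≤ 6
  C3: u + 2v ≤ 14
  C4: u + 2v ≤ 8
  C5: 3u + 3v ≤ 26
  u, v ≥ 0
Optimal: u = 0, v = 4
Slack at optimum:
  C1: slack = 4
  C2: slack = 6
  C3: slack = 6
  C4: slack = 0 (binding)
  C5: slack = 14
  u ≥ 0: u = 0 (binding)
  v ≥ 0: v = 4
Binding constraints: C4, u ≥ 0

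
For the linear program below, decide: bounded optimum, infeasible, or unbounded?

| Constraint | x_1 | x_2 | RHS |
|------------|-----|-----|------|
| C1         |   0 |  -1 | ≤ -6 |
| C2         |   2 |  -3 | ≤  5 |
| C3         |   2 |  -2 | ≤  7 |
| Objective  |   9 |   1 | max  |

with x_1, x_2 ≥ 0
Feasible point: (0, 6) satisfies every constraint, so the LP is feasible.
Direction d = (0, 1): for each constraint row a, a·d ≤ 0 —
  (0)(0) + (-1)(1) = -1 ≤ 0
  (2)(0) + (-3)(1) = -3 ≤ 0
  (2)(0) + (-2)(1) = -2 ≤ 0
and d ≥ 0, so (0, 6) + t·d stays feasible for every t ≥ 0. Along this ray z = 9x_1 + x_2 changes by 1 per unit t, so z → +∞.

Unbounded — the objective can increase without bound over the feasible region.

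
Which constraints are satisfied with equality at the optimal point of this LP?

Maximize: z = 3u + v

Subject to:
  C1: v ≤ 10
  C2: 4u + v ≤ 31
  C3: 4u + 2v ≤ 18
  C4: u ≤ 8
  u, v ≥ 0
Optimal: u = 4.5, v = 0
Binding: C3, v ≥ 0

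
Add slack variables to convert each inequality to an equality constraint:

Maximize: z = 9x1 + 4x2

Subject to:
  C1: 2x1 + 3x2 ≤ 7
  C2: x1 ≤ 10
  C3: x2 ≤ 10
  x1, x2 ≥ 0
max z = 9x1 + 4x2

s.t.
  2x1 + 3x2 + s1 = 7
  x1 + s2 = 10
  x2 + s3 = 10
  x1, x2, s1, s2, s3 ≥ 0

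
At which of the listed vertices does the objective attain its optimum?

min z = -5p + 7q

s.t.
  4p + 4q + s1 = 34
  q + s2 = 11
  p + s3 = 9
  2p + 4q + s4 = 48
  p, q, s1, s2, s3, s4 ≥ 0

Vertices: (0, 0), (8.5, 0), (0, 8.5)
Evaluating z = -5p + 7q at each vertex:
  (0, 0): z = 0
  (8.5, 0): z = -42.5
  (0, 8.5): z = 59.5

The smallest value is z = -42.5, attained at (8.5, 0).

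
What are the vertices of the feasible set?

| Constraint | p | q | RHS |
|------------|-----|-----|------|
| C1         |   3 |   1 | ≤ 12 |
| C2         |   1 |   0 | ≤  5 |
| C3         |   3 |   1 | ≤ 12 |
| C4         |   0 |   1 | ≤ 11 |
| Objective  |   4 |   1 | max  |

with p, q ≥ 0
Each vertex is the intersection of two constraint boundaries that also satisfies all remaining constraints:
  p = 0 and q = 0 → (0, 0)
  3p + q = 12 and q = 0 → (4, 0)
  3p + q = 12 and q = 11 → (0.3333, 11)
  q = 11 and p = 0 → (0, 11)

Vertices: (0, 0), (4, 0), (0.3333, 11), (0, 11)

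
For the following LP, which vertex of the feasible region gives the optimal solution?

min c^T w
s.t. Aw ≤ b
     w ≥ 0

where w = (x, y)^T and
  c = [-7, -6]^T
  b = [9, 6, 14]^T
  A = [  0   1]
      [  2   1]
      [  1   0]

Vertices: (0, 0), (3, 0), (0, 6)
Evaluating z = -7x - 6y at each vertex:
  (0, 0): z = 0
  (3, 0): z = -21
  (0, 6): z = -36

The smallest value is z = -36, attained at (0, 6).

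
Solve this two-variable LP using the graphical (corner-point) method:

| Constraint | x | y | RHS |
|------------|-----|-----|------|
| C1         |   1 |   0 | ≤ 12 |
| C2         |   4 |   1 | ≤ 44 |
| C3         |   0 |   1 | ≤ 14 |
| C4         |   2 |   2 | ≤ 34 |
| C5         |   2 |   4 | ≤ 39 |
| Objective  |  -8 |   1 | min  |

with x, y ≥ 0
x = 11, y = 0, z = -88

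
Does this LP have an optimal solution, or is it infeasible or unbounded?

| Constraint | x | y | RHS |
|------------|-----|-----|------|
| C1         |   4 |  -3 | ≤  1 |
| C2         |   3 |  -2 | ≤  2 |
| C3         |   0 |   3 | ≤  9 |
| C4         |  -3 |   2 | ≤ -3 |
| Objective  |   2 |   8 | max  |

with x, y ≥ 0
C2 requires 3x - 2y ≤ 2, while C4 (-3x + 2y ≤ -3) is equivalent to 3x - 2y ≥ 3. Together they would need 3 ≤ 3x - 2y ≤ 2, which is impossible since 3 > 2. No point satisfies all constraints.

Infeasible — the constraint set is empty.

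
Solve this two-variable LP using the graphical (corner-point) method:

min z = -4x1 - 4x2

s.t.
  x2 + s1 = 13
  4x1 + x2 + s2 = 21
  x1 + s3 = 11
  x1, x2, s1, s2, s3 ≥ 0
Each vertex is the intersection of two constraint boundaries that also satisfies all remaining constraints:
  x1 = 0 and x2 = 0 → (0, 0)
  4x1 + x2 = 21 and x2 = 0 → (5.25, 0)
  x2 = 13 and 4x1 + x2 = 21 → (2, 13)
  x2 = 13 and x1 = 0 → (0, 13)

Evaluating z = -4x1 - 4x2 at each vertex:
  (0, 0): z = 0
  (5.25, 0): z = -21
  (2, 13): z = -60
  (0, 13): z = -52

The minimum is at (2, 13) with z = -60.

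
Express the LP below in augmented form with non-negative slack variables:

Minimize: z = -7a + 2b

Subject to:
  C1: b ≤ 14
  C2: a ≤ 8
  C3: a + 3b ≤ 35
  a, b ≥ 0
min z = -7a + 2b

s.t.
  b + s1 = 14
  a + s2 = 8
  a + 3b + s3 = 35
  a, b, s1, s2, s3 ≥ 0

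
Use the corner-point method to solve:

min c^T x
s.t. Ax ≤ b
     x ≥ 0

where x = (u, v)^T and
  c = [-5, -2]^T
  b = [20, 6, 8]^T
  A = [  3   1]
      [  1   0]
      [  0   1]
u = 4, v = 8, z = -36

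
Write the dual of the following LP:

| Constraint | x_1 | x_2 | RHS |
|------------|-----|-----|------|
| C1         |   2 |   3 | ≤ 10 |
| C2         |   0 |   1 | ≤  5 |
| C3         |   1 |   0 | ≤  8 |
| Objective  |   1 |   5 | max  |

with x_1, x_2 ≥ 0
Minimize: z = 10y1 + 5y2 + 8y3

Subject to:
  C1: -2y1 - y3 ≤ -1
  C2: -3y1 - y2 ≤ -5
  y1, y2, y3 ≥ 0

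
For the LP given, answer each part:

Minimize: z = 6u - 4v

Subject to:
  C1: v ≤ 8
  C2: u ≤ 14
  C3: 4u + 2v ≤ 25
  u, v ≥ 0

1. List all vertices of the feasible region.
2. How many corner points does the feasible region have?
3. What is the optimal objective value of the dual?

1. (0, 0), (6.25, 0), (2.25, 8), (0, 8)
2. 4
3. -32 (by strong duality, equal to the primal optimum)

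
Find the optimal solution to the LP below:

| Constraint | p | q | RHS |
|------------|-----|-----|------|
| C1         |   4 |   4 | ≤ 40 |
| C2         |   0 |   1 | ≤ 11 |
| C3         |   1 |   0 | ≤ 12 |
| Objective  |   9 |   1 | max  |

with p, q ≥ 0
Each vertex is the intersection of two constraint boundaries that also satisfies all remaining constraints:
  p = 0 and q = 0 → (0, 0)
  4p + 4q = 40 and q = 0 → (10, 0)
  4p + 4q = 40 and p = 0 → (0, 10)

Evaluating z = 9p + q at each vertex:
  (0, 0): z = 0
  (10, 0): z = 90
  (0, 10): z = 10

The maximum is at (10, 0) with z = 90.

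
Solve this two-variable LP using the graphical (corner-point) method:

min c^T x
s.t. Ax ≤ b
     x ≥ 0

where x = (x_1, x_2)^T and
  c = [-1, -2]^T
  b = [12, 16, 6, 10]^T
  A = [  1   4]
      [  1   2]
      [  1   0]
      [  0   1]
x_1 = 6, x_2 = 1.5, z = -9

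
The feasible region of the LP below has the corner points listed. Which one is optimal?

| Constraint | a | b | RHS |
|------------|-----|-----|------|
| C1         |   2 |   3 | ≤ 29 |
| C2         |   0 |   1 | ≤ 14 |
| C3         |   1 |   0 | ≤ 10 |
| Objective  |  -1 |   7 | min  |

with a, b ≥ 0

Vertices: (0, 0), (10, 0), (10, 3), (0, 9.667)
Evaluating z = -a + 7b at each vertex:
  (0, 0): z = 0
  (10, 0): z = -10
  (10, 3): z = 11
  (0, 9.667): z = 67.67

The smallest value is z = -10, attained at (10, 0).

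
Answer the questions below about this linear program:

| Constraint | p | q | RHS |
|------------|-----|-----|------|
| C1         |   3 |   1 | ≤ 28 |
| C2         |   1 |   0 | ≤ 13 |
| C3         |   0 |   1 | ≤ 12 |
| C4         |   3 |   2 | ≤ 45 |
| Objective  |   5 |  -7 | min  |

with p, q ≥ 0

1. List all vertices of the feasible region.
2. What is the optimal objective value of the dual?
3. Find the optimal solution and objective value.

1. (0, 0), (9.333, 0), (5.333, 12), (0, 12)
2. -84 (by strong duality, equal to the primal optimum)
3. p = 0, q = 12, z = -84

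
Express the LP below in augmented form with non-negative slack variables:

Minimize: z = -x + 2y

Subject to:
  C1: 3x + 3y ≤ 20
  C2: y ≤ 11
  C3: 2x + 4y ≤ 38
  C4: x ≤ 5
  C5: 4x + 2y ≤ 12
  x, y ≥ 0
min z = -x + 2y

s.t.
  3x + 3y + s1 = 20
  y + s2 = 11
  2x + 4y + s3 = 38
  x + s4 = 5
  4x + 2y + s5 = 12
  x, y, s1, s2, s3, s4, s5 ≥ 0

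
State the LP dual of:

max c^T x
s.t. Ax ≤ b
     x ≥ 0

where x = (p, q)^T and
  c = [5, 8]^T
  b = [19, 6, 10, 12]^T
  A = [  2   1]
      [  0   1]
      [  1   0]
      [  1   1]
Minimize: z = 19y1 + 6y2 + 10y3 + 12y4

Subject to:
  C1: -2y1 - y3 - y4 ≤ -5
  C2: -y1 - y2 - y4 ≤ -8
  y1, y2, y3, y4 ≥ 0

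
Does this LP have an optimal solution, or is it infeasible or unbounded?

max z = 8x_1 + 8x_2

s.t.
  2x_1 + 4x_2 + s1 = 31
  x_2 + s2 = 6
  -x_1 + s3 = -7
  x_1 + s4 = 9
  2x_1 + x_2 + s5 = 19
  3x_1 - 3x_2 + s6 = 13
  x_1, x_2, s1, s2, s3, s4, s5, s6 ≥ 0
The point (7.5, 4) satisfies every constraint, so the LP is feasible; the constraints give x_1 ≤ 9 and x_2 ≤ 6, which with x_1, x_2 ≥ 0 keep the feasible region inside a bounded box. A feasible, bounded LP attains a finite optimum at a vertex.

Feasible with finite optimum z* = 92 at (7.5, 4).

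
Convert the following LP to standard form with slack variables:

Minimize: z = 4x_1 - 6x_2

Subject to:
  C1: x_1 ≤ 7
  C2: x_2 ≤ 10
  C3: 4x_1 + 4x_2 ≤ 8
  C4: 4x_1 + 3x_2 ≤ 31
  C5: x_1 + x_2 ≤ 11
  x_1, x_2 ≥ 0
min z = 4x_1 - 6x_2

s.t.
  x_1 + s1 = 7
  x_2 + s2 = 10
  4x_1 + 4x_2 + s3 = 8
  4x_1 + 3x_2 + s4 = 31
  x_1 + x_2 + s5 = 11
  x_1, x_2, s1, s2, s3, s4, s5 ≥ 0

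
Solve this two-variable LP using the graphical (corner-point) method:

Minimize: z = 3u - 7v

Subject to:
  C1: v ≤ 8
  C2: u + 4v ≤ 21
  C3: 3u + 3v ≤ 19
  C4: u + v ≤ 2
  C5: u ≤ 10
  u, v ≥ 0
Each vertex is the intersection of two constraint boundaries that also satisfies all remaining constraints:
  u = 0 and v = 0 → (0, 0)
  u + v = 2 and v = 0 → (2, 0)
  u + v = 2 and u = 0 → (0, 2)

Evaluating z = 3u - 7v at each vertex:
  (0, 0): z = 0
  (2, 0): z = 6
  (0, 2): z = -14

The minimum is at (0, 2) with z = -14.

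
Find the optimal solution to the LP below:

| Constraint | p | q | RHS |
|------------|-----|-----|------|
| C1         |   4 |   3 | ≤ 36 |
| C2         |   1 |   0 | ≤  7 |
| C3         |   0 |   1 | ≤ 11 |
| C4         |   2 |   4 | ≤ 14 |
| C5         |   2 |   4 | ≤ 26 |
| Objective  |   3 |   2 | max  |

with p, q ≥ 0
Each vertex is the intersection of two constraint boundaries that also satisfies all remaining constraints:
  p = 0 and q = 0 → (0, 0)
  p = 7 and 2p + 4q = 14 → (7, 0)
  2p + 4q = 14 and p = 0 → (0, 3.5)

Evaluating z = 3p + 2q at each vertex:
  (0, 0): z = 0
  (7, 0): z = 21
  (0, 3.5): z = 7

The maximum is at (7, 0) with z = 21.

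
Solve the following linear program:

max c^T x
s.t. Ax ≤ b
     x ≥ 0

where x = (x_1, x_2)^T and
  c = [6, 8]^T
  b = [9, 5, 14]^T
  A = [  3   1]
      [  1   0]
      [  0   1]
x_1 = 0, x_2 = 9, z = 72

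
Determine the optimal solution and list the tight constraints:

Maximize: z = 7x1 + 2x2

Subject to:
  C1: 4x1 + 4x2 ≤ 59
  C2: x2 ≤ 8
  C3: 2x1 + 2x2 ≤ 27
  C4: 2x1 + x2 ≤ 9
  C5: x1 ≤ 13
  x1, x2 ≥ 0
Optimal: x1 = 4.5, x2 = 0
Binding: C4, x2 ≥ 0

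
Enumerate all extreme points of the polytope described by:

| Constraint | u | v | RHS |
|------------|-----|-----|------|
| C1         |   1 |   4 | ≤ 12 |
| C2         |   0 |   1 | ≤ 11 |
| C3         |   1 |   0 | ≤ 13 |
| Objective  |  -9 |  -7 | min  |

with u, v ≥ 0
Each vertex is the intersection of two constraint boundaries that also satisfies all remaining constraints:
  u = 0 and v = 0 → (0, 0)
  u + 4v = 12 and v = 0 → (12, 0)
  u + 4v = 12 and u = 0 → (0, 3)

Vertices: (0, 0), (12, 0), (0, 3)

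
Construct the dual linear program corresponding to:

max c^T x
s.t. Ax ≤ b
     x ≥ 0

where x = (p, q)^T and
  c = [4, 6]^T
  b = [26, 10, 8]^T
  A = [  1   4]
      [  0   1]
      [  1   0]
Minimize: z = 26y1 + 10y2 + 8y3

Subject to:
  C1: -y1 - y3 ≤ -4
  C2: -4y1 - y2 ≤ -6
  y1, y2, y3 ≥ 0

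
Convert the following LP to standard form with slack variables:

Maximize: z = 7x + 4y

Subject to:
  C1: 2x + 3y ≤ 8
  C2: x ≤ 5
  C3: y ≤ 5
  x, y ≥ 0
max z = 7x + 4y

s.t.
  2x + 3y + s1 = 8
  x + s2 = 5
  y + s3 = 5
  x, y, s1, s2, s3 ≥ 0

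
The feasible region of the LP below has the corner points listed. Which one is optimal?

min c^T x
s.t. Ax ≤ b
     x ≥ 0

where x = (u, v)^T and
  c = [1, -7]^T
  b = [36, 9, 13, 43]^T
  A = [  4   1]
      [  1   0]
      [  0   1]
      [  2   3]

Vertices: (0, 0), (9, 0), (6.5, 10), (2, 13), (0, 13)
(0, 13) with z = -91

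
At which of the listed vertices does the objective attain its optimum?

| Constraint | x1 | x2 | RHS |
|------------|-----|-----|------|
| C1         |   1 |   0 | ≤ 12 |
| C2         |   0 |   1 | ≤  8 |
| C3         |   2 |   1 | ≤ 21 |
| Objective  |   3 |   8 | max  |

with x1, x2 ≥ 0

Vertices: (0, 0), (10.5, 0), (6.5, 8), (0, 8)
Evaluating z = 3x1 + 8x2 at each vertex:
  (0, 0): z = 0
  (10.5, 0): z = 31.5
  (6.5, 8): z = 83.5
  (0, 8): z = 64

The largest value is z = 83.5, attained at (6.5, 8).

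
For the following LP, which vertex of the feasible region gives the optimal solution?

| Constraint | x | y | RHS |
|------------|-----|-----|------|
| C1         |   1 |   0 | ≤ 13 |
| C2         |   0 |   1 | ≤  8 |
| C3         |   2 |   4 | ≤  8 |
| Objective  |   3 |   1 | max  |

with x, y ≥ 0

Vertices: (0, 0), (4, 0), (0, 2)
(4, 0) with z = 12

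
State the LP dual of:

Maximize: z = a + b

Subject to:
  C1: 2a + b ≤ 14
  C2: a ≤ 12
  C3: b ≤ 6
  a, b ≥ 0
Minimize: z = 14y1 + 12y2 + 6y3

Subject to:
  C1: -2y1 - y2 ≤ -1
  C2: -y1 - y3 ≤ -1
  y1, y2, y3 ≥ 0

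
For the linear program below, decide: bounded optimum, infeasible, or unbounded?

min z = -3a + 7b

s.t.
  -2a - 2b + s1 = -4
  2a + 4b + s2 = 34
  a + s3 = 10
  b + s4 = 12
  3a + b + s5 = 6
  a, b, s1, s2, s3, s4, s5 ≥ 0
The point (2, 0) satisfies every constraint, so the LP is feasible; the constraints give a ≤ 10 and b ≤ 12, which with a, b ≥ 0 keep the feasible region inside a bounded box. A feasible, bounded LP attains a finite optimum at a vertex.

Evaluating z = -3a + 7b at each vertex:
  (0, 2): z = 14
  (2, 0): z = -6
  (0, 6): z = 42

Bounded optimum: z* = -6 at (2, 0).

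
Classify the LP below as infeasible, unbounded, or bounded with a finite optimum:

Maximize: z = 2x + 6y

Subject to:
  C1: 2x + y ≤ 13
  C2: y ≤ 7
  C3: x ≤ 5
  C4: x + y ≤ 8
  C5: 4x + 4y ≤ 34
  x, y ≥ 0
The point (1, 7) satisfies every constraint, so the LP is feasible; the constraints give x ≤ 5 and y ≤ 7, which with x, y ≥ 0 keep the feasible region inside a bounded box. A feasible, bounded LP attains a finite optimum at a vertex.

Evaluating z = 2x + 6y at each vertex:
  (0, 0): z = 0
  (5, 0): z = 10
  (5, 3): z = 28
  (1, 7): z = 44
  (0, 7): z = 42

Bounded optimum: z* = 44 at (1, 7).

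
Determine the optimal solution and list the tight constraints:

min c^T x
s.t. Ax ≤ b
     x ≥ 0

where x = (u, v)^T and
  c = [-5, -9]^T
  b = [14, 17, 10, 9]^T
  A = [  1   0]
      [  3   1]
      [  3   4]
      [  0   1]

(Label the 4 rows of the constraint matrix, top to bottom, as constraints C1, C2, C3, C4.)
Optimal: u = 0, v = 2.5
Binding: C3, u ≥ 0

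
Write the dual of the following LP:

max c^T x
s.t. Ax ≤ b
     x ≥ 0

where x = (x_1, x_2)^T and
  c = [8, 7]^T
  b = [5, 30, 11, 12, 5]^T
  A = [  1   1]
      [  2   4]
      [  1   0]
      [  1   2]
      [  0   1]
Minimize: z = 5y1 + 30y2 + 11y3 + 12y4 + 5y5

Subject to:
  C1: -y1 - 2y2 - y3 - y4 ≤ -8
  C2: -y1 - 4y2 - 2y4 - y5 ≤ -7
  y1, y2, y3, y4, y5 ≥ 0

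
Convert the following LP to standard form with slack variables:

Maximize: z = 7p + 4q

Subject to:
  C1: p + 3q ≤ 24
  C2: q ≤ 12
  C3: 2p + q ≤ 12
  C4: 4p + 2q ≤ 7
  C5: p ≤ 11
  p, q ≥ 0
max z = 7p + 4q

s.t.
  p + 3q + s1 = 24
  q + s2 = 12
  2p + q + s3 = 12
  4p + 2q + s4 = 7
  p + s5 = 11
  p, q, s1, s2, s3, s4, s5 ≥ 0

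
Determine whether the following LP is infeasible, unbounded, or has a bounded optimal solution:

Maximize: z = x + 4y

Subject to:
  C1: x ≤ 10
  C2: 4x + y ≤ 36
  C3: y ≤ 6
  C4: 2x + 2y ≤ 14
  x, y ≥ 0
The point (1, 6) satisfies every constraint, so the LP is feasible; the constraints give x ≤ 10 and y ≤ 6, which with x, y ≥ 0 keep the feasible region inside a bounded box. A feasible, bounded LP attains a finite optimum at a vertex.

Evaluating z = x + 4y at each vertex:
  (0, 0): z = 0
  (7, 0): z = 7
  (1, 6): z = 25
  (0, 6): z = 24

Feasible with finite optimum z* = 25 at (1, 6).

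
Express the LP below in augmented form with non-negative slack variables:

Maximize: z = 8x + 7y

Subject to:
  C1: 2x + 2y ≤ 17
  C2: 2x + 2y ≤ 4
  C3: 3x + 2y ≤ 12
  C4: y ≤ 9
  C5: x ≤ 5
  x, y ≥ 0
max z = 8x + 7y

s.t.
  2x + 2y + s1 = 17
  2x + 2y + s2 = 4
  3x + 2y + s3 = 12
  y + s4 = 9
  x + s5 = 5
  x, y, s1, s2, s3, s4, s5 ≥ 0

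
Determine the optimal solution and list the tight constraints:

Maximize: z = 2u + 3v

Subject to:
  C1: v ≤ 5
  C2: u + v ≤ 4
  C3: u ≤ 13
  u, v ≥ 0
Optimal: u = 0, v = 4
Slack at optimum:
  C1: slack = 1
  C2: slack = 0 (binding)
  C3: slack = 13
  u ≥ 0: u = 0 (binding)
  v ≥ 0: v = 4
Binding constraints: C2, u ≥ 0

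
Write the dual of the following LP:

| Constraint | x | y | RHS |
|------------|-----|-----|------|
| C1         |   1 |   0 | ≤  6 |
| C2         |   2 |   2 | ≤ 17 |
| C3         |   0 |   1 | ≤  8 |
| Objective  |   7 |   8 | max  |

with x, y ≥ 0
Minimize: z = 6y1 + 17y2 + 8y3

Subject to:
  C1: -y1 - 2y2 ≤ -7
  C2: -2y2 - y3 ≤ -8
  y1, y2, y3 ≥ 0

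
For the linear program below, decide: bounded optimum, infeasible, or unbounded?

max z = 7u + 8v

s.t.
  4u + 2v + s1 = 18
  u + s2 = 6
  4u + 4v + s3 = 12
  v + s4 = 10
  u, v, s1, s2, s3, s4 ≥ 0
The point (0, 3) satisfies every constraint, so the LP is feasible; the constraints give u ≤ 6 and v ≤ 10, which with u, v ≥ 0 keep the feasible region inside a bounded box. A feasible, bounded LP attains a finite optimum at a vertex.

Feasible with finite optimum z* = 24 at (0, 3).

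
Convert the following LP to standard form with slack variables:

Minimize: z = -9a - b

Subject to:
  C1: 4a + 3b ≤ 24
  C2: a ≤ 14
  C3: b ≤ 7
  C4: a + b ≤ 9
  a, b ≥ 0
min z = -9a - b

s.t.
  4a + 3b + s1 = 24
  a + s2 = 14
  b + s3 = 7
  a + b + s4 = 9
  a, b, s1, s2, s3, s4 ≥ 0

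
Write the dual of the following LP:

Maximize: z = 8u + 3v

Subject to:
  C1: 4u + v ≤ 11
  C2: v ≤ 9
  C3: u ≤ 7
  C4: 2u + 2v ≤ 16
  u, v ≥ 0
Minimize: z = 11y1 + 9y2 + 7y3 + 16y4

Subject to:
  C1: -4y1 - y3 - 2y4 ≤ -8
  C2: -y1 - y2 - 2y4 ≤ -3
  y1, y2, y3, y4 ≥ 0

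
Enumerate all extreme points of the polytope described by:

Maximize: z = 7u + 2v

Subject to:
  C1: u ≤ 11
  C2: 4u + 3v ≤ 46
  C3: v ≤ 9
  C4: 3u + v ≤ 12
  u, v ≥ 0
Each vertex is the intersection of two constraint boundaries that also satisfies all remaining constraints:
  u = 0 and v = 0 → (0, 0)
  3u + v = 12 and v = 0 → (4, 0)
  v = 9 and 3u + v = 12 → (1, 9)
  v = 9 and u = 0 → (0, 9)

Vertices: (0, 0), (4, 0), (1, 9), (0, 9)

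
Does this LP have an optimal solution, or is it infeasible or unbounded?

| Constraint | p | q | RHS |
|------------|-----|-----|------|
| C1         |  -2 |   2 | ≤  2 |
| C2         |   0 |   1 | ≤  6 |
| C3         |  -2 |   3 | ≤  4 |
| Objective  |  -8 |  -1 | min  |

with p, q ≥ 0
Feasible point: (0, 0) satisfies every constraint, so the LP is feasible.
Direction d = (1, 0): for each constraint row a, a·d ≤ 0 —
  (-2)(1) + (2)(0) = -2 ≤ 0
  (0)(1) + (1)(0) = 0 ≤ 0
  (-2)(1) + (3)(0) = -2 ≤ 0
and d ≥ 0, so (0, 0) + t·d stays feasible for every t ≥ 0. Along this ray z = -8p - q changes by -8 per unit t, so z → −∞.

Unbounded: there is a feasible ray along which z → −∞.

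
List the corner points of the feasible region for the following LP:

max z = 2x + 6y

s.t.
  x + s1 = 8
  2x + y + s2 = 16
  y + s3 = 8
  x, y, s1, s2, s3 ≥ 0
Each vertex is the intersection of two constraint boundaries that also satisfies all remaining constraints:
  x = 0 and y = 0 → (0, 0)
  x = 8 and 2x + y = 16 → (8, 0)
  2x + y = 16 and y = 8 → (4, 8)
  y = 8 and x = 0 → (0, 8)

Vertices: (0, 0), (8, 0), (4, 8), (0, 8)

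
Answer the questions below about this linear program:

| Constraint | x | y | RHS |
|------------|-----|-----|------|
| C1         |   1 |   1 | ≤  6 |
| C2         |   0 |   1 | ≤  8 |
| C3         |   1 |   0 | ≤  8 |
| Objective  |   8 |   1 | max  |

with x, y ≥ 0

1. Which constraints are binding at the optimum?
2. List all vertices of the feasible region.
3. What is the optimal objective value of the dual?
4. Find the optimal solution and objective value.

1. C1, y ≥ 0
2. (0, 0), (6, 0), (0, 6)
3. 48 (by strong duality, equal to the primal optimum)
4. x = 6, y = 0, z = 48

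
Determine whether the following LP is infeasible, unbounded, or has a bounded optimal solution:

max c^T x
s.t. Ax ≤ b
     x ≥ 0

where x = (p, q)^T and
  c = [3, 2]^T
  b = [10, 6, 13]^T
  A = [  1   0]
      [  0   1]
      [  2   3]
The point (6.5, 0) satisfies every constraint, so the LP is feasible; the constraints give p ≤ 10 and q ≤ 6, which with p, q ≥ 0 keep the feasible region inside a bounded box. A feasible, bounded LP attains a finite optimum at a vertex.

Evaluating z = 3p + 2q at each vertex:
  (0, 0): z = 0
  (6.5, 0): z = 19.5
  (0, 4.333): z = 8.667

Feasible with finite optimum z* = 19.5 at (6.5, 0).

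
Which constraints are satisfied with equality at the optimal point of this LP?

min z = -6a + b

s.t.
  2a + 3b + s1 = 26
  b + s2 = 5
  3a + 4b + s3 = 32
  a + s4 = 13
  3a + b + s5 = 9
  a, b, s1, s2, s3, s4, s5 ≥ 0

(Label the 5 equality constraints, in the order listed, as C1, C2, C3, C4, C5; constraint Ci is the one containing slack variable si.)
Optimal: a = 3, b = 0
Slack at optimum:
  C1: slack = 20
  C2: slack = 5
  C3: slack = 23
  C4: slack = 10
  C5: slack = 0 (binding)
  a ≥ 0: a = 3
  b ≥ 0: b = 0 (binding)
Binding constraints: C5, b ≥ 0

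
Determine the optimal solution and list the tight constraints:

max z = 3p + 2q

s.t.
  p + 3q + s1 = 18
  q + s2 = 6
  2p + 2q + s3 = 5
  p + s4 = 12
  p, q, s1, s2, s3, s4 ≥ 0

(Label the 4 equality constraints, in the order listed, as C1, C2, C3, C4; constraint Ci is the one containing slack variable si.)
Optimal: p = 2.5, q = 0
Slack at optimum:
  C1: slack = 15.5
  C2: slack = 6
  C3: slack = 0 (binding)
  C4: slack = 9.5
  p ≥ 0: p = 2.5
  q ≥ 0: q = 0 (binding)
Binding constraints: C3, q ≥ 0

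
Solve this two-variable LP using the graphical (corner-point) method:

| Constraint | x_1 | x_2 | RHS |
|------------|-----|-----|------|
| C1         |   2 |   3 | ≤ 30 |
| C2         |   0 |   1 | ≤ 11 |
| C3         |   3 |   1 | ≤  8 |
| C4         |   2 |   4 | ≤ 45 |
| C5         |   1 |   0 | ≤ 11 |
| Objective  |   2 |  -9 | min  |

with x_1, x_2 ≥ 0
Each vertex is the intersection of two constraint boundaries that also satisfies all remaining constraints:
  x_1 = 0 and x_2 = 0 → (0, 0)
  3x_1 + x_2 = 8 and x_2 = 0 → (2.667, 0)
  3x_1 + x_2 = 8 and x_1 = 0 → (0, 8)

Evaluating z = 2x_1 - 9x_2 at each vertex:
  (0, 0): z = 0
  (2.667, 0): z = 5.333
  (0, 8): z = -72

The minimum is at (0, 8) with z = -72.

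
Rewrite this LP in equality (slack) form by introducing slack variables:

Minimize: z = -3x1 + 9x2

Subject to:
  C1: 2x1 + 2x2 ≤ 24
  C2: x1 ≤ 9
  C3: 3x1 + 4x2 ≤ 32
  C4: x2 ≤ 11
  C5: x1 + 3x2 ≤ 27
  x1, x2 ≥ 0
min z = -3x1 + 9x2

s.t.
  2x1 + 2x2 + s1 = 24
  x1 + s2 = 9
  3x1 + 4x2 + s3 = 32
  x2 + s4 = 11
  x1 + 3x2 + s5 = 27
  x1, x2, s1, s2, s3, s4, s5 ≥ 0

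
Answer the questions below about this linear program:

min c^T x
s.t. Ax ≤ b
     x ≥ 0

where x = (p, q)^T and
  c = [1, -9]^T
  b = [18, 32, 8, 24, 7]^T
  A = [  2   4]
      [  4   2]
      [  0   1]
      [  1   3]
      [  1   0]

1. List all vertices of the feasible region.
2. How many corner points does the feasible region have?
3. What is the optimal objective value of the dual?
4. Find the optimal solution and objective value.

1. (0, 0), (7, 0), (7, 1), (0, 4.5)
2. 4
3. -40.5 (by strong duality, equal to the primal optimum)
4. p = 0, q = 4.5, z = -40.5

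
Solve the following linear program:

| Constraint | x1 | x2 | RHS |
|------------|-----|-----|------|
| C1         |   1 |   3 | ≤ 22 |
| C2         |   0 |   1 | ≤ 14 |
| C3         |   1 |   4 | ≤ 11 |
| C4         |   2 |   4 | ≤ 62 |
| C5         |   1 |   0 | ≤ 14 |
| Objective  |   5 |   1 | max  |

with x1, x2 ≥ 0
Each vertex is the intersection of two constraint boundaries that also satisfies all remaining constraints:
  x1 = 0 and x2 = 0 → (0, 0)
  x1 + 4x2 = 11 and x2 = 0 → (11, 0)
  x1 + 4x2 = 11 and x1 = 0 → (0, 2.75)

Evaluating z = 5x1 + x2 at each vertex:
  (0, 0): z = 0
  (11, 0): z = 55
  (0, 2.75): z = 2.75

The maximum is at (11, 0) with z = 55.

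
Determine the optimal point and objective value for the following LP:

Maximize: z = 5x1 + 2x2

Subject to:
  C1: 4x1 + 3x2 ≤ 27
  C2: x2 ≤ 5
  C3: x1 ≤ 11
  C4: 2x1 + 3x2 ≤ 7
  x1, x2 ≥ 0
Each vertex is the intersection of two constraint boundaries that also satisfies all remaining constraints:
  x1 = 0 and x2 = 0 → (0, 0)
  2x1 + 3x2 = 7 and x2 = 0 → (3.5, 0)
  2x1 + 3x2 = 7 and x1 = 0 → (0, 2.333)

Evaluating z = 5x1 + 2x2 at each vertex:
  (0, 0): z = 0
  (3.5, 0): z = 17.5
  (0, 2.333): z = 4.667

The maximum is at (3.5, 0) with z = 17.5.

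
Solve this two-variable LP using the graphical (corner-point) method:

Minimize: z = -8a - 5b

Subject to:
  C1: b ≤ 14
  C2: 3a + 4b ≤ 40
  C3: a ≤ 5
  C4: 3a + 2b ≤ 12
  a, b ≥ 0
a = 4, b = 0, z = -32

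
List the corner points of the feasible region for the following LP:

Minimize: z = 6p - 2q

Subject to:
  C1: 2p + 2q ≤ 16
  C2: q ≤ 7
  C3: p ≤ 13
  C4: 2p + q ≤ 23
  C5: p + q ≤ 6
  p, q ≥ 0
Each vertex is the intersection of two constraint boundaries that also satisfies all remaining constraints:
  p = 0 and q = 0 → (0, 0)
  p + q = 6 and q = 0 → (6, 0)
  p + q = 6 and p = 0 → (0, 6)

Vertices: (0, 0), (6, 0), (0, 6)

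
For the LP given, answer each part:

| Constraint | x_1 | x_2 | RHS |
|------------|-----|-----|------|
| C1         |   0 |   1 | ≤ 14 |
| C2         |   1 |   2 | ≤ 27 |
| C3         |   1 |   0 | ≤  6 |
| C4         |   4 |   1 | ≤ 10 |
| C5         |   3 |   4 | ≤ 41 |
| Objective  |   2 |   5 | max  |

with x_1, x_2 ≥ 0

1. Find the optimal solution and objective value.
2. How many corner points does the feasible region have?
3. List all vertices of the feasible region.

1. x_1 = 0, x_2 = 10, z = 50
2. 3
3. (0, 0), (2.5, 0), (0, 10)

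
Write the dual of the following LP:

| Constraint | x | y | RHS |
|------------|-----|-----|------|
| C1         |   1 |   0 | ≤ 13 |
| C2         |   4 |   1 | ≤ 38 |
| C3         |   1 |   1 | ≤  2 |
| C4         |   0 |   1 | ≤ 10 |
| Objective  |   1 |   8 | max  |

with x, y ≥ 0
Minimize: z = 13y1 + 38y2 + 2y3 + 10y4

Subject to:
  C1: -y1 - 4y2 - y3 ≤ -1
  C2: -y2 - y3 - y4 ≤ -8
  y1, y2, y3, y4 ≥ 0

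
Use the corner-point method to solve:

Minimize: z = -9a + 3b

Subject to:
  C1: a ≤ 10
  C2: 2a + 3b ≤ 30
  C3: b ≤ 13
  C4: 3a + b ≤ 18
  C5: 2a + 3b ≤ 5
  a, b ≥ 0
a = 2.5, b = 0, z = -22.5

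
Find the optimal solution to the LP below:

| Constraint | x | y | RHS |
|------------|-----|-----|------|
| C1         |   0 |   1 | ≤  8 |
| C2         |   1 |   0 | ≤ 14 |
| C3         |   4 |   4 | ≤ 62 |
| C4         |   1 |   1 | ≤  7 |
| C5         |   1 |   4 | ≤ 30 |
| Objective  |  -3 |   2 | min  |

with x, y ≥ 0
x = 7, y = 0, z = -21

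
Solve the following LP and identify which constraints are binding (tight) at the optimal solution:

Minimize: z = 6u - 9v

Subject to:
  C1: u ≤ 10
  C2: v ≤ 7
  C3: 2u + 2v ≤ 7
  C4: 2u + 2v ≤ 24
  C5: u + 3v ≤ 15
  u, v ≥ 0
Optimal: u = 0, v = 3.5
Slack at optimum:
  C1: slack = 10
  C2: slack = 3.5
  C3: slack = 0 (binding)
  C4: slack = 17
  C5: slack = 4.5
  u ≥ 0: u = 0 (binding)
  v ≥ 0: v = 3.5
Binding constraints: C3, u ≥ 0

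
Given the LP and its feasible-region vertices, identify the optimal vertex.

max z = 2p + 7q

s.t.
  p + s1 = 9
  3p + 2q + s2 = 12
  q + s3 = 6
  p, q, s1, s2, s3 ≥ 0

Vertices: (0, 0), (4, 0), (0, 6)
Evaluating z = 2p + 7q at each vertex:
  (0, 0): z = 0
  (4, 0): z = 8
  (0, 6): z = 42

The largest value is z = 42, attained at (0, 6).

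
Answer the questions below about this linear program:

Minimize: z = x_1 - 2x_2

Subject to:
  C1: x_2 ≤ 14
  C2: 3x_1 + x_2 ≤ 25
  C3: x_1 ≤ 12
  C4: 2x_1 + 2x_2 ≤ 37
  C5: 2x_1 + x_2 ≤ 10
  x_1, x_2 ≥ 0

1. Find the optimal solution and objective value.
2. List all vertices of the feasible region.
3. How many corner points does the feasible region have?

1. x_1 = 0, x_2 = 10, z = -20
2. (0, 0), (5, 0), (0, 10)
3. 3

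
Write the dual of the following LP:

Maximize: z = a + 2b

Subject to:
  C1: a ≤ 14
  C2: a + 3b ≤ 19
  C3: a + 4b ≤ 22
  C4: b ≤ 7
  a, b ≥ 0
Minimize: z = 14y1 + 19y2 + 22y3 + 7y4

Subject to:
  C1: -y1 - y2 - y3 ≤ -1
  C2: -3y2 - 4y3 - y4 ≤ -2
  y1, y2, y3, y4 ≥ 0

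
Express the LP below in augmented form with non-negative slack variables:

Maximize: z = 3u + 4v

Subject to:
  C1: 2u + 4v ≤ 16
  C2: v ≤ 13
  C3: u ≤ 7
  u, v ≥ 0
max z = 3u + 4v

s.t.
  2u + 4v + s1 = 16
  v + s2 = 13
  u + s3 = 7
  u, v, s1, s2, s3 ≥ 0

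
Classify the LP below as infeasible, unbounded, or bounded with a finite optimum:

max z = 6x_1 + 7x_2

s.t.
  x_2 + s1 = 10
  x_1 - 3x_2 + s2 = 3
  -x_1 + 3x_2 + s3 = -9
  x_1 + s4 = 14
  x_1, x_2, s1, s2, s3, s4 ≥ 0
The row x_1 - 3x_2 + s2 = 3 with s2 ≥ 0 requires x_1 - 3x_2 ≤ 3, while the row -x_1 + 3x_2 + s3 = -9 with s3 ≥ 0 is equivalent to x_1 - 3x_2 ≥ 9. Together they would need 9 ≤ x_1 - 3x_2 ≤ 3, which is impossible since 9 > 3. No point satisfies all constraints.

Infeasible: no point satisfies all constraints simultaneously.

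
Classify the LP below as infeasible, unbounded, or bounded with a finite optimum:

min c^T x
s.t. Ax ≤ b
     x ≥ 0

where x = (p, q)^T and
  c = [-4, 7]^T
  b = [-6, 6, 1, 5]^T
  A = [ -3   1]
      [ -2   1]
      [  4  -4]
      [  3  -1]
One constraint requires 3p - q ≤ 5, while the constraint -3p + q ≤ -6 is equivalent to 3p - q ≥ 6. Together they would need 6 ≤ 3p - q ≤ 5, which is impossible since 6 > 5. No point satisfies all constraints.

Infeasible — the constraint set is empty.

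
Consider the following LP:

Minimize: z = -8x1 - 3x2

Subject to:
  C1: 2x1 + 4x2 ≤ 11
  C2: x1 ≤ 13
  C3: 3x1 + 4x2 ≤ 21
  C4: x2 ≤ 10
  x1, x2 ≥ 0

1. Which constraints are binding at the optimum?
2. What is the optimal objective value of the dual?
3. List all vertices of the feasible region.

1. C1, x2 ≥ 0
2. -44 (by strong duality, equal to the primal optimum)
3. (0, 0), (5.5, 0), (0, 2.75)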